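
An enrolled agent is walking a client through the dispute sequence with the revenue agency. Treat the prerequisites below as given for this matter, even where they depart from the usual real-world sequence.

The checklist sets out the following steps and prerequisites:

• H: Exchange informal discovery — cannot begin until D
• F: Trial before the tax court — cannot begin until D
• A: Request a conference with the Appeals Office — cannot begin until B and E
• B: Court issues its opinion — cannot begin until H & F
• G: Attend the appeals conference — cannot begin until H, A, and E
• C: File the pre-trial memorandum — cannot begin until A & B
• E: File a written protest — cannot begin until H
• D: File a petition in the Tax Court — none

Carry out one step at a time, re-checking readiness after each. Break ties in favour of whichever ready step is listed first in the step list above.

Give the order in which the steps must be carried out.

D H F B E A G C

D is the only step with nothing outstanding, so it goes first.
Now H and F have their prerequisites met. H is listed earlier, so H next.
Now F and E have their prerequisites met. F is listed earlier, so F next.
B now also ready, so the ready set is {B, E}; B is listed earlier → B.
E needed H, now all done → E.
A needed B and E, now all done → A.
Now G and C have their prerequisites met. G is listed earlier, so G next.
C needed A and B, now all done → C.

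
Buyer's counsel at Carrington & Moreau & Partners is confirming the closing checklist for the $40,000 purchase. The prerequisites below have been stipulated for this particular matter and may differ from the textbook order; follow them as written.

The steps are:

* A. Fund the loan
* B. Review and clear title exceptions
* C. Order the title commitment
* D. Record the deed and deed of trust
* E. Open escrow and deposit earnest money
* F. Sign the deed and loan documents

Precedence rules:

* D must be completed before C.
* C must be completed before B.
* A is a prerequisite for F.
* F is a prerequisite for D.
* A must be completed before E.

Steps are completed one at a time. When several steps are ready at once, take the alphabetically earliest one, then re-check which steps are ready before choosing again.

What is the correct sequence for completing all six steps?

A has no prerequisites → A first.
Ready: E and F. E has the earlier label → E.
F is the only step now ready → F.
D needed F, now all done → D.
That leaves C as the only ready step → C.
B needed C, now all done → B.

A E F D C B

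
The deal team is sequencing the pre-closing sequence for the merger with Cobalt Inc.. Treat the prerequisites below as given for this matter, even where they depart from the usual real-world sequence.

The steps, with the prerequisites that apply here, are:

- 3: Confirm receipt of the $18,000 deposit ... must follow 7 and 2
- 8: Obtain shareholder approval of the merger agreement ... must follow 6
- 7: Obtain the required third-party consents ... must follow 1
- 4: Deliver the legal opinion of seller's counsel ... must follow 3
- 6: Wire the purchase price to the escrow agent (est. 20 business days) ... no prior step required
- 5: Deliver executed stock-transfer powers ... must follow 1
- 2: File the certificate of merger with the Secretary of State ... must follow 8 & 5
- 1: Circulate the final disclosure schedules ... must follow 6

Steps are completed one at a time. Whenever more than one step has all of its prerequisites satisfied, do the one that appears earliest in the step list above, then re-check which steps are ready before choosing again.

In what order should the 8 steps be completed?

6, 8, 1, 7, 5, 2, 3, 4

6 has no prerequisites → 6 first.
Now 8 and 1 have their prerequisites met. 8 is listed earlier, so 8 next.
That leaves 1 as the only ready step → 1.
Ready: 7 and 5. 7 is listed earlier → 7.
5 needed 1, now all done → 5.
2 is the only step now ready → 2.
3 is the only step now ready → 3.
That leaves 4 as the only ready step → 4.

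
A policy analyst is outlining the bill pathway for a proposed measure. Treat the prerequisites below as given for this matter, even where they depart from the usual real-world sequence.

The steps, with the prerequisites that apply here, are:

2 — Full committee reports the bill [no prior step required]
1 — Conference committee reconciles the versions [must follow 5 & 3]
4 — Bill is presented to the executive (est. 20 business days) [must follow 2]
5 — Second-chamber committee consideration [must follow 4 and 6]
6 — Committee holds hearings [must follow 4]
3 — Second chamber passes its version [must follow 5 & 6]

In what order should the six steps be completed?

2 4 6 5 3 1

2 is the only step with nothing outstanding, so it goes first.
That leaves 4 as the only ready step → 4.
6 needed 4, now all done → 6.
5 needed 4 and 6, now all done → 5.
Next only 3 has its prerequisites met → 3.
Next only 1 has its prerequisites met → 1.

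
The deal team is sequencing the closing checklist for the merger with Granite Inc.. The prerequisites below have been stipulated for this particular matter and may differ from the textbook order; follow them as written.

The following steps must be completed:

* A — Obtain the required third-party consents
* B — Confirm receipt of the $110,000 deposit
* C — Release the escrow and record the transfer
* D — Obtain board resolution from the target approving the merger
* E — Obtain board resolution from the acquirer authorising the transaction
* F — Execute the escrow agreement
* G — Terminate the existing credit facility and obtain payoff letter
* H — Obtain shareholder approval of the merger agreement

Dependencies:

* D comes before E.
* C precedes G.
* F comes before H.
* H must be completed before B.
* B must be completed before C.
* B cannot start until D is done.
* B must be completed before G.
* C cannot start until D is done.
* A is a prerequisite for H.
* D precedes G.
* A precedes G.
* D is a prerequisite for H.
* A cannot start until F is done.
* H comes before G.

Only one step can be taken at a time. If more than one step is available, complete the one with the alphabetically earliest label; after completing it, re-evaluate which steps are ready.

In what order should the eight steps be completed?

D → E → F → A → H → B → C → G

D and F have no prerequisites; D has the earlier label, so D is first.
E now also ready, so the ready set is {E, F}; E has the earlier label → E.
That leaves F as the only ready step → F.
A needed F, now all done → A.
That leaves H as the only ready step → H.
B needed D and H, now all done → B.
C needed B and D, now all done → C.
G is the only step now ready → G.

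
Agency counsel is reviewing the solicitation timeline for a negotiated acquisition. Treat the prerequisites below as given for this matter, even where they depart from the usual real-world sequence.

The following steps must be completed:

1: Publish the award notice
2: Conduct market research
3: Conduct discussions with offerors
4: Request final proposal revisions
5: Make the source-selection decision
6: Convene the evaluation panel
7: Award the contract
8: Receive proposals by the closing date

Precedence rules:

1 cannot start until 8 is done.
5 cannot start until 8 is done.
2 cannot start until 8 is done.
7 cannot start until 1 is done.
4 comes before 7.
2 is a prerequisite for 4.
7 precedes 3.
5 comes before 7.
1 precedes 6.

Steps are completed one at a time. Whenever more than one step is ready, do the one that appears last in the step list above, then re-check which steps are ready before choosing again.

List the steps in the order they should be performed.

8, 5, 2, 4, 1, 7, 6, 3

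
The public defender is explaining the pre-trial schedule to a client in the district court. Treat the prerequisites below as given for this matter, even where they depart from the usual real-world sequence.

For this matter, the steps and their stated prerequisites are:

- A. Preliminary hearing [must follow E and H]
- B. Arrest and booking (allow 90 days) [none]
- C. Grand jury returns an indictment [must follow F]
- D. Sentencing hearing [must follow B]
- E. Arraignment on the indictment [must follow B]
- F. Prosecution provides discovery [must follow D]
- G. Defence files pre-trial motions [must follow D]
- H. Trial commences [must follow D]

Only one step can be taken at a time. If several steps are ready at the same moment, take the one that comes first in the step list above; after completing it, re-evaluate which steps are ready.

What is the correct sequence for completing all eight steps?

B, D, E, F, C, G, H, A

Only B has no prerequisites, so it is first.
Ready: D and E. D is listed earlier → D.
F, G and H now also ready, so the ready set is {E, F, G, H}; E is listed earlier → E.
Now F, G and H have their prerequisites met. F is listed earlier, so F next.
Now C, G and H have their prerequisites met. C is listed earlier, so C next.
Now G and H have their prerequisites met. G is listed earlier, so G next.
H needed D, now all done → H.
A needed E and H, now all done → A.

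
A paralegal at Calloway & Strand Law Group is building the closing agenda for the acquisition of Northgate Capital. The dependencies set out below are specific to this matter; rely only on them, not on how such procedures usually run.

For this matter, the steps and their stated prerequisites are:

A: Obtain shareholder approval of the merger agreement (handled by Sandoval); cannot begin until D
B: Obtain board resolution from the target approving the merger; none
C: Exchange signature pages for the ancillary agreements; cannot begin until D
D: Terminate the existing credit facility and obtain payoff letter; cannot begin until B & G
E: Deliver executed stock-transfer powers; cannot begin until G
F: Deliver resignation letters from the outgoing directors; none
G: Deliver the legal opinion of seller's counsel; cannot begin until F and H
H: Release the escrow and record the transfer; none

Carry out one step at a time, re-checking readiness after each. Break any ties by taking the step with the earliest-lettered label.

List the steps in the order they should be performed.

B F H G D A C E

Nothing is required for B, F and H. B has the earlier label → B first.
Now F and H have their prerequisites met. F has the earlier label, so F next.
H is the only step now ready → H.
That leaves G as the only ready step → G.
Ready: D and E. D has the earlier label → D.
A and C now also ready, so the ready set is {A, C, E}; A has the earlier label → A.
C and E are both available; C has the earlier label → C.
E is the only step now ready → E.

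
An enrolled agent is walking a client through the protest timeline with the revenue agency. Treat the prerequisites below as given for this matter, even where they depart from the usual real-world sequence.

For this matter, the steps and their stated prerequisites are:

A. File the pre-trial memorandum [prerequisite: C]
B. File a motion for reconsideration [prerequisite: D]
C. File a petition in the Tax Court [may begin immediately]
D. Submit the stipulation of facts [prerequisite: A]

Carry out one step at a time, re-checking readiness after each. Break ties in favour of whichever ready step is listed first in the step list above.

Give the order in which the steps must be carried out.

Only C has no prerequisites, so it is first.
That leaves A as the only ready step → A.
D needed A, now all done → D.
B is the only step now ready → B.

C, A, D, B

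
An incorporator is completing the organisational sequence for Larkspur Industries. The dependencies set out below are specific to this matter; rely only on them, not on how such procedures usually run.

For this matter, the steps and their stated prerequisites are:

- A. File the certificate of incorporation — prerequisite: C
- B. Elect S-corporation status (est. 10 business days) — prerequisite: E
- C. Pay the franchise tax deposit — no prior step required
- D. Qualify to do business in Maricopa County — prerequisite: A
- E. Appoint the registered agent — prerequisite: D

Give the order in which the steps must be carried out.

C is the only step with nothing outstanding, so it goes first.
A needed C, now all done → A.
D is the only step now ready → D.
E needed D, now all done → E.
B needed E, now all done → B.

C, A, D, E, B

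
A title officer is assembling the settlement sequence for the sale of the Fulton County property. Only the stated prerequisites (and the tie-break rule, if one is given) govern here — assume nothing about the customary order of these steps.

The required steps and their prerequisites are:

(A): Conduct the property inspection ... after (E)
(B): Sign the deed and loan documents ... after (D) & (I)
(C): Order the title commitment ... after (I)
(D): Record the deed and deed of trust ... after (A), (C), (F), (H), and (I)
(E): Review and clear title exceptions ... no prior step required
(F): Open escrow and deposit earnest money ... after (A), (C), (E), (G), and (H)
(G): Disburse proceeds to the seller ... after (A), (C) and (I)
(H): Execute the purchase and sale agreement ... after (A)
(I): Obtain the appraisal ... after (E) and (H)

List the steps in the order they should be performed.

(E) → (A) → (H) → (I) → (C) → (G) → (F) → (D) → (B)

(E) is the only step with nothing outstanding, so it goes first.
Next only (A) has its prerequisites met → (A).
(H) is the only step now ready → (H).
Next only (I) has its prerequisites met → (I).
(C) needed (I), now all done → (C).
That leaves (G) as the only ready step → (G).
(F) needed (A), (C), (E), (G) and (H), now all done → (F).
(D) needed (A), (C), (F), (H) and (I), now all done → (D).
That leaves (B) as the only ready step → (B).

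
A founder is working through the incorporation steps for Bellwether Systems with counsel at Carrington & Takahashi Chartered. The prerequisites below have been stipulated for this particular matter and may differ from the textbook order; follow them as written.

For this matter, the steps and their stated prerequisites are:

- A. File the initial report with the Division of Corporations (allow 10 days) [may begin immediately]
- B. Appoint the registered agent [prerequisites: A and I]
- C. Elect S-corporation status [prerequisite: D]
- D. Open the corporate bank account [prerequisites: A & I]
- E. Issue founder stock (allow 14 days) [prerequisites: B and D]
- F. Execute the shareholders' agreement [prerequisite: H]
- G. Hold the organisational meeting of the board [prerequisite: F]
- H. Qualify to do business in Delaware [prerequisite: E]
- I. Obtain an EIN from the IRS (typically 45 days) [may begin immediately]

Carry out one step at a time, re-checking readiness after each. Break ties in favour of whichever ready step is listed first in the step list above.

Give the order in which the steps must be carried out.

A I B D C E H F G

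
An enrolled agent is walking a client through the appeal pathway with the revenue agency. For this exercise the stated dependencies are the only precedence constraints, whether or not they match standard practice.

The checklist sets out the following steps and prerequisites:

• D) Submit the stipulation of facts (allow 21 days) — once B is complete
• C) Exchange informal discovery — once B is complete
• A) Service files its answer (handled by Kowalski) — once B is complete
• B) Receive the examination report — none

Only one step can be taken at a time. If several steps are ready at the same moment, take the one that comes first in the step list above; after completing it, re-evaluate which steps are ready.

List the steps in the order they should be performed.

B → D → C → A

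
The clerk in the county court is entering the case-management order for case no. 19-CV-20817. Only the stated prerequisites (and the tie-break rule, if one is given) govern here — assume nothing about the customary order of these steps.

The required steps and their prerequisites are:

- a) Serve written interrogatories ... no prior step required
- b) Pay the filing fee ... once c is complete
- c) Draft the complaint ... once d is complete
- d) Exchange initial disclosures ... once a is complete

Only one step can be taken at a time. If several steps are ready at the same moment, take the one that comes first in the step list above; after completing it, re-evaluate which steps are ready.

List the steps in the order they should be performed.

Only a has no prerequisites, so it is first.
d is the only step now ready → d.
Next only c has its prerequisites met → c.
b needed c, now all done → b.

a d c b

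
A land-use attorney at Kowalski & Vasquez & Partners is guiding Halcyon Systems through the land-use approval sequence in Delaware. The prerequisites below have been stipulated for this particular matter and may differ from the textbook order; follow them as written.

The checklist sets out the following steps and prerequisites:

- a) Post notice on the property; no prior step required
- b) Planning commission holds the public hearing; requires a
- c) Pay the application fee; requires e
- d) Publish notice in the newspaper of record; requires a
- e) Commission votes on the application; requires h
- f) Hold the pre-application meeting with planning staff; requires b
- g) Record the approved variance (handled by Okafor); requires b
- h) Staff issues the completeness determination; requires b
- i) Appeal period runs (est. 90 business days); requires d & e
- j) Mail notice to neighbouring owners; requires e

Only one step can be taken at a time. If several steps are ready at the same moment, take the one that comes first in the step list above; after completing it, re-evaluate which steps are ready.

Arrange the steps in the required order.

a is the only step with nothing outstanding, so it goes first.
Ready: b and d. b is listed earlier → b.
f, g and h now also ready, so the ready set is {d, f, g, h}; d is listed earlier → d.
f, g and h are all available; f is listed earlier → f.
Now g and h have their prerequisites met. g is listed earlier, so g next.
h needed b, now all done → h.
e needed h, now all done → e.
Now c, i and j have their prerequisites met. c is listed earlier, so c next.
Ready: i and j. i is listed earlier → i.
Next only j has its prerequisites met → j.

a, b, d, f, g, h, e, c, i, j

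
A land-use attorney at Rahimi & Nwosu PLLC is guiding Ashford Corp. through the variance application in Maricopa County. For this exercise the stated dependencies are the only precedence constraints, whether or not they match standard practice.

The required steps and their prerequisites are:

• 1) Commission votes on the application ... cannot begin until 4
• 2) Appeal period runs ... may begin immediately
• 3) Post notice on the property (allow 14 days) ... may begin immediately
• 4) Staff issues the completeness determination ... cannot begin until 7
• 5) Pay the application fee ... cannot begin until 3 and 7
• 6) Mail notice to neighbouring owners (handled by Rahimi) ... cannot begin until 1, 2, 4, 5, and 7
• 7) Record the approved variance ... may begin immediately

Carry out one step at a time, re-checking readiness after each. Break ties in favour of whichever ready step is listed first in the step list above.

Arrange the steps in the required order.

2, 3, 7, 4, 1, 5, 6

2, 3 and 7 have no prerequisites; 2 is listed earlier, so 2 is first.
Ready: 3 and 7. 3 is listed earlier → 3.
7 is the only step now ready → 7.
Ready: 4 and 5. 4 is listed earlier → 4.
Now 1 and 5 have their prerequisites met. 1 is listed earlier, so 1 next.
5 needed 3 and 7, now all done → 5.
Next only 6 has its prerequisites met → 6.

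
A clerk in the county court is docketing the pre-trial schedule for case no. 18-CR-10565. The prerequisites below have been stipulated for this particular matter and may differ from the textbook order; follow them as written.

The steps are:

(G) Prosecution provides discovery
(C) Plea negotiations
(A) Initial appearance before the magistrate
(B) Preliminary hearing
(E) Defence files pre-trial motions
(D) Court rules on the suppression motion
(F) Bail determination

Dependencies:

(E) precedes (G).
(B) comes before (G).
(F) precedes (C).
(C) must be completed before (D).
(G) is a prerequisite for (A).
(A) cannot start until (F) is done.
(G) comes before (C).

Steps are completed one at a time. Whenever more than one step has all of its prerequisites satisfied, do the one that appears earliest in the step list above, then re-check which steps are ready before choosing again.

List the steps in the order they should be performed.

Nothing is required for (B), (E) and (F). (B) is listed earlier → (B) first.
Ready: (E) and (F). (E) is listed earlier → (E).
(G) now also ready, so the ready set is {(G), (F)}; (G) is listed earlier → (G).
(F) is the only step now ready → (F).
(C) and (A) are both available; (C) is listed earlier → (C).
(D) now also ready, so the ready set is {(A), (D)}; (A) is listed earlier → (A).
That leaves (D) as the only ready step → (D).

(B) (E) (G) (F) (C) (A) (D)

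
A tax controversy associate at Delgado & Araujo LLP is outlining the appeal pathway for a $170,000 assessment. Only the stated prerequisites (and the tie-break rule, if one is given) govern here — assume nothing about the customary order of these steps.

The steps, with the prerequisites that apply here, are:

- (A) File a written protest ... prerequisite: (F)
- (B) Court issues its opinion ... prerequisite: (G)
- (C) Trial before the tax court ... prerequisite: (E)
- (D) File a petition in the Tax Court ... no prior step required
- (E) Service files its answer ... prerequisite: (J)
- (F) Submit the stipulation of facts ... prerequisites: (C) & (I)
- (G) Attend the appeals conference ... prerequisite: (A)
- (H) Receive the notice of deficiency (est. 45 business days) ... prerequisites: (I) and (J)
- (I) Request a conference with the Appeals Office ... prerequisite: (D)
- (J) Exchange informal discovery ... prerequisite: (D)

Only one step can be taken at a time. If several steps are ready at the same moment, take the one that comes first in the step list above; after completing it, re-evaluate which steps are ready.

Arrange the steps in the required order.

(D) → (I) → (J) → (E) → (C) → (F) → (A) → (G) → (B) → (H)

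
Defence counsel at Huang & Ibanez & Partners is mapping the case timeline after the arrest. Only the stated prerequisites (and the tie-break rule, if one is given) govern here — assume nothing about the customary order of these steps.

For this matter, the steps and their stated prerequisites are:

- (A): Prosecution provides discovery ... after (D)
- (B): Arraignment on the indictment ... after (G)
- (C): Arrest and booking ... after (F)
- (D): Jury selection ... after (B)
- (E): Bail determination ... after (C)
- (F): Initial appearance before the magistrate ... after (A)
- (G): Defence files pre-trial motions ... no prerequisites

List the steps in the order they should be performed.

(G), (B), (D), (A), (F), (C), (E)

(G) is the only step with nothing outstanding, so it goes first.
Next only (B) has its prerequisites met → (B).
(D) is the only step now ready → (D).
That leaves (A) as the only ready step → (A).
(F) needed (A), now all done → (F).
Next only (C) has its prerequisites met → (C).
(E) needed (C), now all done → (E).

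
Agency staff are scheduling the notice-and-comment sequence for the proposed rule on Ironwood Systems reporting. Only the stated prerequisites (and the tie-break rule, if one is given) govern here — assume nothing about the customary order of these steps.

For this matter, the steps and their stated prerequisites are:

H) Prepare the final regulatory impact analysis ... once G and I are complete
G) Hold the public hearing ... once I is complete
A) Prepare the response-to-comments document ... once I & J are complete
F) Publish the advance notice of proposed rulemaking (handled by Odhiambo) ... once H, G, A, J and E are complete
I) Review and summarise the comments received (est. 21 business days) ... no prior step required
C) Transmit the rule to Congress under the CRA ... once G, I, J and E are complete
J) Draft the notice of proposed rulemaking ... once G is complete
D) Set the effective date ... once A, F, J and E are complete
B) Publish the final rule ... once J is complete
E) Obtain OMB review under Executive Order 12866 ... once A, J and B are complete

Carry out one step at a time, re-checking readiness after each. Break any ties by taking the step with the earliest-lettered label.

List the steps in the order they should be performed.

I, G, H, J, A, B, E, C, F, D

I is the only step with nothing outstanding, so it goes first.
G is the only step now ready → G.
Ready: H and J. H has the earlier label → H.
J needed G, now all done → J.
A and B are both available; A has the earlier label → A.
B needed J, now all done → B.
Next only E has its prerequisites met → E.
Now C and F have their prerequisites met. C has the earlier label, so C next.
F needed A, E, G, H and J, now all done → F.
D is the only step now ready → D.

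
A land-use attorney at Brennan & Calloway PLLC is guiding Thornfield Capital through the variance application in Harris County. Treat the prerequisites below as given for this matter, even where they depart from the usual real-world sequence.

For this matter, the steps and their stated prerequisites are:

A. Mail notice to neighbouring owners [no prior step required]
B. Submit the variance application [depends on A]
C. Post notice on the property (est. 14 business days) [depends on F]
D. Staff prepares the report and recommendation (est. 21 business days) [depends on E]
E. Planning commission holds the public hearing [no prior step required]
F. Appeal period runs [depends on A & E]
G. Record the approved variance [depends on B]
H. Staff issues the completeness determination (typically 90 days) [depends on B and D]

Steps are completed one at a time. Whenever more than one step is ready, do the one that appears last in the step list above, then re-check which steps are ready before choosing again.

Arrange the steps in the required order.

E, D, A, F, C, B, H, G

Nothing is required for E and A. E is listed later → E first.
Now D and A have their prerequisites met. D is listed later, so D next.
Next only A has its prerequisites met → A.
Ready: F and B. F is listed later → F.
C now also ready, so the ready set is {C, B}; C is listed later → C.
B needed A, now all done → B.
Now H and G have their prerequisites met. H is listed later, so H next.
G needed B, now all done → G.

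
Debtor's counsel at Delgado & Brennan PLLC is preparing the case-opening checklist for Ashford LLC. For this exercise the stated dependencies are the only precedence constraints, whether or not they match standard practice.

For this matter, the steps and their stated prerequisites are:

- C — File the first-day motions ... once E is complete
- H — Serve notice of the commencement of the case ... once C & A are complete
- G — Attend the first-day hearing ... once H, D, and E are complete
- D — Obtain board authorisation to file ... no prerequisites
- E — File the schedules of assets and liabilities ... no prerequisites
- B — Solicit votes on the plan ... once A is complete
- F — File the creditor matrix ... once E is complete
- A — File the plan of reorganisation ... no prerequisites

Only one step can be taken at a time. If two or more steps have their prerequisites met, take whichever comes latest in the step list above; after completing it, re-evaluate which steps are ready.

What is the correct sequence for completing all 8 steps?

A B E F D C H G

Nothing is required for A, E and D. A is listed later → A first.
B now also ready, so the ready set is {B, E, D}; B is listed later → B.
E and D are both available; E is listed later → E.
F, D and C are all available; F is listed later → F.
Ready: D and C. D is listed later → D.
Next only C has its prerequisites met → C.
Next only H has its prerequisites met → H.
G is the only step now ready → G.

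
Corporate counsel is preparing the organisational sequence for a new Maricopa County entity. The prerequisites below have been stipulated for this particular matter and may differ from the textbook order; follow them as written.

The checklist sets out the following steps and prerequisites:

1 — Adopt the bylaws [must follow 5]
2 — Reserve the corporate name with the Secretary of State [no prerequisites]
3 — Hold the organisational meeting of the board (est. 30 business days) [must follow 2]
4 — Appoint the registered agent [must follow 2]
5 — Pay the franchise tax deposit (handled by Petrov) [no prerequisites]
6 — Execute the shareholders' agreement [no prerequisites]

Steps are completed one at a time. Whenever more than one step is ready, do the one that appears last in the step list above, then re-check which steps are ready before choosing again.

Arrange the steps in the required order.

6, 5, 2, 4, 3, 1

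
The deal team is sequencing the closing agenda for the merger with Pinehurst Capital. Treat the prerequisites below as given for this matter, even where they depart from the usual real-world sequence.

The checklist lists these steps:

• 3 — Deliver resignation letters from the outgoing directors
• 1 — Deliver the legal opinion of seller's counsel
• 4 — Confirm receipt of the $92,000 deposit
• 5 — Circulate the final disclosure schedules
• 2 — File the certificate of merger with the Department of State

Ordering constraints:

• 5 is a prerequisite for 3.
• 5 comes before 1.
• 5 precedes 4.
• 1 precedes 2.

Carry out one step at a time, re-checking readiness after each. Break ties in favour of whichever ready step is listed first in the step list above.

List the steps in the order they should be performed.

5 3 1 4 2

5 is the only step with nothing outstanding, so it goes first.
Now 3, 1 and 4 have their prerequisites met. 3 is listed earlier, so 3 next.
Now 1 and 4 have their prerequisites met. 1 is listed earlier, so 1 next.
Now 4 and 2 have their prerequisites met. 4 is listed earlier, so 4 next.
That leaves 2 as the only ready step → 2.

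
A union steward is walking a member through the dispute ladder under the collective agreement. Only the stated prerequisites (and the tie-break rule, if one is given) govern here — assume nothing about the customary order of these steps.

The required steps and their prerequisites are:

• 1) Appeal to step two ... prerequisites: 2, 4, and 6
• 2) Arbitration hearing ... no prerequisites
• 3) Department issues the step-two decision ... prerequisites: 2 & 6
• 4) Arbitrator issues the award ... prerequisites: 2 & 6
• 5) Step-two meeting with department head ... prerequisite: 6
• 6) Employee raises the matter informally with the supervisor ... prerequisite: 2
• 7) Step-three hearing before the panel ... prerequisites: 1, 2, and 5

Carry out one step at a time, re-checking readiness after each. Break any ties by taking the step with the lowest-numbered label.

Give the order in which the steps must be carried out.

2 6 3 4 1 5 7

Only 2 has no prerequisites, so it is first.
6 needed 2, now all done → 6.
Ready: 3, 4 and 5. 3 has the earlier label → 3.
Ready: 4 and 5. 4 has the earlier label → 4.
Ready: 1 and 5. 1 has the earlier label → 1.
That leaves 5 as the only ready step → 5.
7 is the only step now ready → 7.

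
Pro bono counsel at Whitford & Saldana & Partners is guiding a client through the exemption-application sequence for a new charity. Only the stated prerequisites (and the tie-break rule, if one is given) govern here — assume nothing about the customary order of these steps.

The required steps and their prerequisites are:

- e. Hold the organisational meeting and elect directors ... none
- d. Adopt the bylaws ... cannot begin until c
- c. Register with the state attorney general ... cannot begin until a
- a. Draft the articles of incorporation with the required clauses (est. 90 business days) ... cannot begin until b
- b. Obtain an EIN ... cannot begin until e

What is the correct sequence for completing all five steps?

e → b → a → c → d

e is the only step with nothing outstanding, so it goes first.
Next only b has its prerequisites met → b.
Next only a has its prerequisites met → a.
c needed a, now all done → c.
That leaves d as the only ready step → d.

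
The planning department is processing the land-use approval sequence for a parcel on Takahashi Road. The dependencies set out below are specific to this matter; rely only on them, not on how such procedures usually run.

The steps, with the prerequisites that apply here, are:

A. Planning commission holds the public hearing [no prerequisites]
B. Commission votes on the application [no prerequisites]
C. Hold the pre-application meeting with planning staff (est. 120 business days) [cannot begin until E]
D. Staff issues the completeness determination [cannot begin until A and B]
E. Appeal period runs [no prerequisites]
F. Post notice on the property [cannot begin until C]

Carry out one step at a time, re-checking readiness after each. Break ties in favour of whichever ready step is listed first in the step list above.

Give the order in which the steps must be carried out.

A, B, D, E, C, F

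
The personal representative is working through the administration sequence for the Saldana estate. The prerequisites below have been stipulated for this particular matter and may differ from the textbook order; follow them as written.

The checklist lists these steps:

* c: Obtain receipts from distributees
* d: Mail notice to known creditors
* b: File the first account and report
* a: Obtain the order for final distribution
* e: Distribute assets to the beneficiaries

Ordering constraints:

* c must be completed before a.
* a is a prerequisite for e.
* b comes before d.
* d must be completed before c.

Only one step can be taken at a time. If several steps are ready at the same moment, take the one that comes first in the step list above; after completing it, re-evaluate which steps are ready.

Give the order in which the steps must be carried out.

b is the only step with nothing outstanding, so it goes first.
d needed b, now all done → d.
c needed d, now all done → c.
a is the only step now ready → a.
e needed a, now all done → e.

b → d → c → a → e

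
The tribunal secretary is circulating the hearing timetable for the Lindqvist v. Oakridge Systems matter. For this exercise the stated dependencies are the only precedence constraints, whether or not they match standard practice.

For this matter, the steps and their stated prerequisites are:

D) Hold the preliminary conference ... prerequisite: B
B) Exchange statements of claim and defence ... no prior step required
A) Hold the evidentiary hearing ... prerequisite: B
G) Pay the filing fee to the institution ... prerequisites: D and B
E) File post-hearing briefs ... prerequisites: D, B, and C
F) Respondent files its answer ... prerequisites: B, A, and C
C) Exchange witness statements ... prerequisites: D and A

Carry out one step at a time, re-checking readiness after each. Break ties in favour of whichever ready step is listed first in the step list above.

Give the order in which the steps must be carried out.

B, D, A, G, C, E, F

Only B has no prerequisites, so it is first.
Now D and A have their prerequisites met. D is listed earlier, so D next.
A and G are both available; A is listed earlier → A.
Now G and C have their prerequisites met. G is listed earlier, so G next.
C needed D and A, now all done → C.
Now E and F have their prerequisites met. E is listed earlier, so E next.
F needed B, A and C, now all done → F.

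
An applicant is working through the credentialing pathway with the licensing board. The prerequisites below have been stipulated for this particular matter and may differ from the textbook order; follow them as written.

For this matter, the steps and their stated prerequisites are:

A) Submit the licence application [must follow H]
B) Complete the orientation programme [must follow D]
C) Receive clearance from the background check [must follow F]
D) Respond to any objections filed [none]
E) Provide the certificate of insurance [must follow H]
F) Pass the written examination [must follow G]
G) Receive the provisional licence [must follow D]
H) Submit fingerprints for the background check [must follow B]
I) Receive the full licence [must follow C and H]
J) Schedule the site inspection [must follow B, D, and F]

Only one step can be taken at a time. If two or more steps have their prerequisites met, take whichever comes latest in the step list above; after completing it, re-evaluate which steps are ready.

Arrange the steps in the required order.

Only D has no prerequisites, so it is first.
Ready: G and B. G is listed later → G.
Ready: F and B. F is listed later → F.
Ready: C and B. C is listed later → C.
B needed D, now all done → B.
Ready: J and H. J is listed later → J.
Next only H has its prerequisites met → H.
I, E and A are all available; I is listed later → I.
Ready: E and A. E is listed later → E.
Next only A has its prerequisites met → A.

D, G, F, C, B, J, H, I, E, A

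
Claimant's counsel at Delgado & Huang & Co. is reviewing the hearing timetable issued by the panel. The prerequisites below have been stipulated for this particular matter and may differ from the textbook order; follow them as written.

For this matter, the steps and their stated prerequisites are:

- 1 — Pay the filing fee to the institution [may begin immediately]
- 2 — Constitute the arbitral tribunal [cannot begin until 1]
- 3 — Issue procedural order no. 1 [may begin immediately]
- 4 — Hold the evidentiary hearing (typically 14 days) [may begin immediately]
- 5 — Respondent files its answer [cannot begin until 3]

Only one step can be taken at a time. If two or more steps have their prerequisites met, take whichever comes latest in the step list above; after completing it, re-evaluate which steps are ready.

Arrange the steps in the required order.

4 3 5 1 2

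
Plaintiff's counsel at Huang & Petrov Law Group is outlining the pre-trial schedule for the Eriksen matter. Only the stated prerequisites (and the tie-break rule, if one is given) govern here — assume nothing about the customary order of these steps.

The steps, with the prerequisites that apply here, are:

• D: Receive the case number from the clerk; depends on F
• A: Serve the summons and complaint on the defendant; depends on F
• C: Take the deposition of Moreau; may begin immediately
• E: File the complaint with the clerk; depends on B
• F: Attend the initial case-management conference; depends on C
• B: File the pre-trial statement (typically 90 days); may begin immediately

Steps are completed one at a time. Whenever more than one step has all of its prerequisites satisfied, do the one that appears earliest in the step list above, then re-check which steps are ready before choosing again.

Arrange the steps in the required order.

C, F, D, A, B, E

C and B have no prerequisites; C is listed earlier, so C is first.
Now F and B have their prerequisites met. F is listed earlier, so F next.
Ready: D, A and B. D is listed earlier → D.
Ready: A and B. A is listed earlier → A.
Next only B has its prerequisites met → B.
E needed B, now all done → E.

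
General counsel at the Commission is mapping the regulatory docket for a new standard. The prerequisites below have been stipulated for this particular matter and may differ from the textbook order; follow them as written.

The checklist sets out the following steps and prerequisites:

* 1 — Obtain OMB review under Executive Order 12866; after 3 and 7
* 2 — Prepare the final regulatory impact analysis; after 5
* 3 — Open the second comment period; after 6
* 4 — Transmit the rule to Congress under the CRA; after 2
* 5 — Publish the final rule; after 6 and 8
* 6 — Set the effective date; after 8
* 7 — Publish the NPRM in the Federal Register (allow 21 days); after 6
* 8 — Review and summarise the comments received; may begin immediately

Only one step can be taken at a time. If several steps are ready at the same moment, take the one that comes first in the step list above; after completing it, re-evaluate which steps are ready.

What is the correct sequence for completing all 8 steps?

8 is the only step with nothing outstanding, so it goes first.
6 needed 8, now all done → 6.
3, 5 and 7 are all available; 3 is listed earlier → 3.
Now 5 and 7 have their prerequisites met. 5 is listed earlier, so 5 next.
2 now also ready, so the ready set is {2, 7}; 2 is listed earlier → 2.
4 now also ready, so the ready set is {4, 7}; 4 is listed earlier → 4.
7 needed 6, now all done → 7.
1 needed 3 and 7, now all done → 1.

8 6 3 5 2 4 7 1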